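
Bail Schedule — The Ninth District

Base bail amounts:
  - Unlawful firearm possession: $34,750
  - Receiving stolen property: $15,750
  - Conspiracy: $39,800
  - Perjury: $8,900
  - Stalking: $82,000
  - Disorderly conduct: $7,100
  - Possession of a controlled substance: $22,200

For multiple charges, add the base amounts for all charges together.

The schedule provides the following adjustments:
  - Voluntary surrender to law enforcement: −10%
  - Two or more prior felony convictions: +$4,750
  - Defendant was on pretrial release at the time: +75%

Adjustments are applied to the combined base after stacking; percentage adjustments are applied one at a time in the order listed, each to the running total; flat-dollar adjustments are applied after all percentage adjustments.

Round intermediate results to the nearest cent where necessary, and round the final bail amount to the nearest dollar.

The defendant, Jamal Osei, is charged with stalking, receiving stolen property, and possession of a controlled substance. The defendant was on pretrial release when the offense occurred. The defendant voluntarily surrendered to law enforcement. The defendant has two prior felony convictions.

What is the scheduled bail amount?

Base amounts from the schedule: stalking $82,000; receiving stolen property $15,750; possession of a controlled substance $22,200.
Stacking rule: sum of all bases. $82,000 + $15,750 + $22,200 = $119,950.
Voluntary surrender to law enforcement (−10%): $119,950 × 0.9 = $107,955.
Defendant was on pretrial release at the time (+75%): $107,955 × 1.75 = $188,921.25.
Two or more prior felony convictions (+$4,750 flat): $188,921.25 + $4,750 = $193,671.25.
Rounded to the nearest dollar: $193,671.

$193,671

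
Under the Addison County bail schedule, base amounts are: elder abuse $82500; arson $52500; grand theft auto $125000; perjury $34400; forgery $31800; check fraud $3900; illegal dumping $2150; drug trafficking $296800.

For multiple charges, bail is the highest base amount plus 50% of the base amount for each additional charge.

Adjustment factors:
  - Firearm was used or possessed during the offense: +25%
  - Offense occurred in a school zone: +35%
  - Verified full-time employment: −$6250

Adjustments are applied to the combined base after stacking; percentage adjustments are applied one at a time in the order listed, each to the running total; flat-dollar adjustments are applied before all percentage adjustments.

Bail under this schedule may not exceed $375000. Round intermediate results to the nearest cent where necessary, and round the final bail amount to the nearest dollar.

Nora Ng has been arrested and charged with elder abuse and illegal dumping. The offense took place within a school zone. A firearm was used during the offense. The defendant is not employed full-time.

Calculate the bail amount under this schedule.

Base amounts from the schedule: elder abuse $82500; illegal dumping $2150.
Stacking rule: highest base plus 50% of each additional charge. Highest is elder abuse at $82500. Additional: $2150 × 50% = $1075. Combined base = $82500 + $1075 = $83575.
Firearm was used or possessed during the offense (+25%): $83575 × 1.25 = $104468.75.
Offense occurred in a school zone (+35%): $104468.75 × 1.35 = $141032.81.
$141032.81 is within the $375000 maximum.
Rounded to the nearest dollar: $141033.

$141033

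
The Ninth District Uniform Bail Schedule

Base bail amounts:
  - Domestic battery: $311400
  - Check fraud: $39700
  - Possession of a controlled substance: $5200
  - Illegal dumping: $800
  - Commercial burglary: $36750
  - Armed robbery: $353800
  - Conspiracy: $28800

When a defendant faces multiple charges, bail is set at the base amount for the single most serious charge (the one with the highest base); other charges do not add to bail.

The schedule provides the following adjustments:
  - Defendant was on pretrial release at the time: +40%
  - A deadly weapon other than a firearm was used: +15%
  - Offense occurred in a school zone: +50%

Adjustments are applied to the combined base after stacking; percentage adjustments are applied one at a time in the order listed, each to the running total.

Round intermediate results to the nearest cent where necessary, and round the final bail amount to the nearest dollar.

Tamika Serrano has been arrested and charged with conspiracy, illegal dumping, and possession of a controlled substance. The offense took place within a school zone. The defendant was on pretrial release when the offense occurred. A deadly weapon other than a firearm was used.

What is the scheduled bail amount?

Base amounts from the schedule: conspiracy $28800; illegal dumping $800; possession of a controlled substance $5200.
Stacking rule: use the highest base only. Highest is conspiracy at $28800. Combined base = $28800.
Defendant was on pretrial release at the time (+40%): $28800 × 1.4 = $40320.
A deadly weapon other than a firearm was used (+15%): $40320 × 1.15 = $46368.
Offense occurred in a school zone (+50%): $46368 × 1.5 = $69552.

$69552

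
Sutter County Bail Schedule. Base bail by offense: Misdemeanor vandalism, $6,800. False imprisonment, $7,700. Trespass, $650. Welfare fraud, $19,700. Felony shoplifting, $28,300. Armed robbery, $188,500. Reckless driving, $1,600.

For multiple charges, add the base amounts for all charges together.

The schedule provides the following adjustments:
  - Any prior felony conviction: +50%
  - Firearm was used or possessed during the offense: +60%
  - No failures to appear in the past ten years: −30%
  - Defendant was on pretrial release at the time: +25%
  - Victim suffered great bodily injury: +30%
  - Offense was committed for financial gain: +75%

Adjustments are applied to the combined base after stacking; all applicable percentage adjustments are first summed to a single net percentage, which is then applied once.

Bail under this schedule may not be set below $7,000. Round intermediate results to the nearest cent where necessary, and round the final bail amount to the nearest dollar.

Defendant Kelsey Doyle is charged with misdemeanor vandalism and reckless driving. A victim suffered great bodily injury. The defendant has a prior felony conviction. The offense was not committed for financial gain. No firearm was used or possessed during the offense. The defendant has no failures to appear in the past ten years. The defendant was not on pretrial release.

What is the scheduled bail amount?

$12,600

Base amounts from the schedule: misdemeanor vandalism $6,800; reckless driving $1,600.
Stacking rule: sum of all bases. $6,800 + $1,600 = $8,400.
Net percentage adjustment: +50% −30% +30% = +50%. $8,400 × 1.5 = $12,600.
$12,600 is at or above the $7,000 minimum.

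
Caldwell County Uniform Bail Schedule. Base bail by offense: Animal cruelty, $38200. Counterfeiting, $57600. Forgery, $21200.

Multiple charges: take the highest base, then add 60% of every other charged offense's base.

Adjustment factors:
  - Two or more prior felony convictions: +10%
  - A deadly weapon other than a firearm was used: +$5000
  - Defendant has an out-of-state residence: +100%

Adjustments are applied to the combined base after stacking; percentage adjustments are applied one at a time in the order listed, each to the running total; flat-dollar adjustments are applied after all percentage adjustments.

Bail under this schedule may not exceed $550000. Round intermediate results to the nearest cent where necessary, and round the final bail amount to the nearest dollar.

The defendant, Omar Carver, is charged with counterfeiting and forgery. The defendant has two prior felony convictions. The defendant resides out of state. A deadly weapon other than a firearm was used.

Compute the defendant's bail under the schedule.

$159704

Base amounts from the schedule: counterfeiting $57600; forgery $21200.
Stacking rule: highest base plus 60% of each additional charge. Highest is counterfeiting at $57600. Additional: $21200 × 60% = $12720. Combined base = $57600 + $12720 = $70320.
Two or more prior felony convictions (+10%): $70320 × 1.1 = $77352.
Defendant has an out-of-state residence (+100%): $77352 × 2 = $154704.
A deadly weapon other than a firearm was used (+$5000 flat): $154704 + $5000 = $159704.
$159704 is within the $550000 maximum.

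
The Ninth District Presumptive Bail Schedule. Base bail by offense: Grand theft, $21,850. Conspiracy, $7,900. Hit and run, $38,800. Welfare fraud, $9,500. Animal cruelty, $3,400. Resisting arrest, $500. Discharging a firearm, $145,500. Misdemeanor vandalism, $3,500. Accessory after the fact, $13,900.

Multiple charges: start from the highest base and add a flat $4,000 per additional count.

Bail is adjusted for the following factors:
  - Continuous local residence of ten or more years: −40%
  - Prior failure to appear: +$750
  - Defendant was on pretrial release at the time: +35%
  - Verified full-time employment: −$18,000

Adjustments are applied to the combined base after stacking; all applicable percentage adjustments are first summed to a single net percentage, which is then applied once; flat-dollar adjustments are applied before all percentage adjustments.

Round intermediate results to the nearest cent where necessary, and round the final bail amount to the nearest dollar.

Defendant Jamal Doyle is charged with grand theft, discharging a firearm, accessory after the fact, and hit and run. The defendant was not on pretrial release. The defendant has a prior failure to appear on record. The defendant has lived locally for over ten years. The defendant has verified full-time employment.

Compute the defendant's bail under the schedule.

Base amounts from the schedule: grand theft $21,850; discharging a firearm $145,500; accessory after the fact $13,900; hit and run $38,800.
Stacking rule: highest base plus $4,000 per additional charge. Highest is discharging a firearm at $145,500; 3 additional charges → +$12,000. Combined base = $157,500.
Prior failure to appear (+$750 flat): $157,500 + $750 = $158,250.
Verified full-time employment (−$18,000 flat): $158,250 − $18,000 = $140,250.
Continuous local residence of ten or more years (−40%): $140,250 × 0.6 = $84,150.

$84,150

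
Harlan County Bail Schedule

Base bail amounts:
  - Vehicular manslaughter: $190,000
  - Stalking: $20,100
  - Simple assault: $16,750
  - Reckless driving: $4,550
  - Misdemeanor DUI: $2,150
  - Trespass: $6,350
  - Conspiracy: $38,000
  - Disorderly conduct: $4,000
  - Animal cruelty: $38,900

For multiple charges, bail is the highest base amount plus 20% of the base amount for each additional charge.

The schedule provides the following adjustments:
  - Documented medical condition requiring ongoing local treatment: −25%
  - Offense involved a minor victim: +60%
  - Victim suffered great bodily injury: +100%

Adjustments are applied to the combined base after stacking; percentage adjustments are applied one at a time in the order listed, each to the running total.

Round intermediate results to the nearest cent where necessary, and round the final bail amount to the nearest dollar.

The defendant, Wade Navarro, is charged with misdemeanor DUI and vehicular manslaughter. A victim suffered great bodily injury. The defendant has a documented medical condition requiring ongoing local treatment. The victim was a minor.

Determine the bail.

Base amounts from the schedule: misdemeanor DUI $2,150; vehicular manslaughter $190,000.
Stacking rule: highest base plus 20% of each additional charge. Highest is vehicular manslaughter at $190,000. Additional: $2,150 × 20% = $430. Combined base = $190,000 + $430 = $190,430.
Documented medical condition requiring ongoing local treatment (−25%): $190,430 × 0.75 = $142,822.50.
Offense involved a minor victim (+60%): $142,822.50 × 1.6 = $228,516.
Victim suffered great bodily injury (+100%): $228,516 × 2 = $457,032.

$457,032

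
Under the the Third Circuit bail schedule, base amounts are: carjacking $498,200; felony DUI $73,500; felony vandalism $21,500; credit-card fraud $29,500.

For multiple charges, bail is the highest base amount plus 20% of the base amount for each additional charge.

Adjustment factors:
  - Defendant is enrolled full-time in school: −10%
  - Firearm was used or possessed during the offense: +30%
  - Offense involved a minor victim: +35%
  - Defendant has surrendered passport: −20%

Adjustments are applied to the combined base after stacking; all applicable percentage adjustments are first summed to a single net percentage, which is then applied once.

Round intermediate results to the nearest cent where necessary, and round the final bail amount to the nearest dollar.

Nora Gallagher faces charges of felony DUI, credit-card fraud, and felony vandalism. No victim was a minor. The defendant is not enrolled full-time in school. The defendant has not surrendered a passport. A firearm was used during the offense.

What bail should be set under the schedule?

$108,810

Base amounts from the schedule: felony DUI $73,500; credit-card fraud $29,500; felony vandalism $21,500.
Stacking rule: highest base plus 20% of each additional charge. Highest is felony DUI at $73,500. Additional: $29,500 × 20% = $5,900; $21,500 × 20% = $4,300. Combined base = $73,500 + $10,200 = $83,700.
Firearm was used or possessed during the offense (+30%): $83,700 × 1.3 = $108,810.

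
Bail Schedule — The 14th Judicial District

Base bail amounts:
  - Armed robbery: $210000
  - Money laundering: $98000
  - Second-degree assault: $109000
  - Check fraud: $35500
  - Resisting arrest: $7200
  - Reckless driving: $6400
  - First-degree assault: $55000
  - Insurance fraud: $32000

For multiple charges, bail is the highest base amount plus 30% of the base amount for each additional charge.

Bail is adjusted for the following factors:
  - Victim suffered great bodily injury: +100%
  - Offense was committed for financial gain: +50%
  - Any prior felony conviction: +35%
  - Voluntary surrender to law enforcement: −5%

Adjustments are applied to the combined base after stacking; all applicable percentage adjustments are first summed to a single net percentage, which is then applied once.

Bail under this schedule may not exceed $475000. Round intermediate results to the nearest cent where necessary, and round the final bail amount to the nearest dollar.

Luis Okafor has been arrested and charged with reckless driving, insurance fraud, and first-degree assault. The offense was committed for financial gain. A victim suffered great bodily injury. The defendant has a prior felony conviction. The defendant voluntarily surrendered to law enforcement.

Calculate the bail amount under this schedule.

Base amounts from the schedule: reckless driving $6400; insurance fraud $32000; first-degree assault $55000.
Stacking rule: highest base plus 30% of each additional charge. Highest is first-degree assault at $55000. Additional: $6400 × 30% = $1920; $32000 × 30% = $9600. Combined base = $55000 + $11520 = $66520.
Net percentage adjustment: +100% +50% +35% −5% = +180%. $66520 × 2.8 = $186256.
$186256 is within the $475000 maximum.

$186256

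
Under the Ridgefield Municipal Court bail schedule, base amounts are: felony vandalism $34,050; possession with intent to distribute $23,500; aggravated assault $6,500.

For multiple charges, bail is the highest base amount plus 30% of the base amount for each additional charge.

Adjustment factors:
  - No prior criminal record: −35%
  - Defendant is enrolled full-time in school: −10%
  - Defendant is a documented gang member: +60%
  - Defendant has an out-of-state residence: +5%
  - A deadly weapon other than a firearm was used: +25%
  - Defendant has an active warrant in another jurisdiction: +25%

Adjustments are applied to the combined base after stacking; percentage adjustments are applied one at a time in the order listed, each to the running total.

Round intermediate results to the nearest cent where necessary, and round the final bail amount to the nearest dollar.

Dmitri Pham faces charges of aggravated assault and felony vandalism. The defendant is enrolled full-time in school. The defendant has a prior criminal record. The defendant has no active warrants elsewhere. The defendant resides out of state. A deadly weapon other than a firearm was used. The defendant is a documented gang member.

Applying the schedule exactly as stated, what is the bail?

Base amounts from the schedule: aggravated assault $6,500; felony vandalism $34,050.
Stacking rule: highest base plus 30% of each additional charge. Highest is felony vandalism at $34,050. Additional: $6,500 × 30% = $1,950. Combined base = $34,050 + $1,950 = $36,000.
Defendant is enrolled full-time in school (−10%): $36,000 × 0.9 = $32,400.
Defendant is a documented gang member (+60%): $32,400 × 1.6 = $51,840.
Defendant has an out-of-state residence (+5%): $51,840 × 1.05 = $54,432.
A deadly weapon other than a firearm was used (+25%): $54,432 × 1.25 = $68,040.

$68,040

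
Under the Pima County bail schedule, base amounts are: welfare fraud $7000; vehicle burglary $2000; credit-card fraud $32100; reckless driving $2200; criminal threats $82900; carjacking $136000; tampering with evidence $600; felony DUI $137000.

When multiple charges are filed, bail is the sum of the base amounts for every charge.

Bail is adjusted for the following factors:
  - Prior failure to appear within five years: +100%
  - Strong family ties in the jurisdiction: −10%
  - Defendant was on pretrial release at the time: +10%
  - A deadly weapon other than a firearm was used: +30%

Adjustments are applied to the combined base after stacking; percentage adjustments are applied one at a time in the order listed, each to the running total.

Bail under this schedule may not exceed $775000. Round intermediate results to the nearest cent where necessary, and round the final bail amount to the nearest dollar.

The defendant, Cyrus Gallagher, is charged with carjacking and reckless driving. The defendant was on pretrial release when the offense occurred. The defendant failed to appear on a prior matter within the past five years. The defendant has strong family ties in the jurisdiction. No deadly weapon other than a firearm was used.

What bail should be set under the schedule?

Base amounts from the schedule: carjacking $136000; reckless driving $2200.
Stacking rule: sum of all bases. $136000 + $2200 = $138200.
Prior failure to appear within five years (+100%): $138200 × 2 = $276400.
Strong family ties in the jurisdiction (−10%): $276400 × 0.9 = $248760.
Defendant was on pretrial release at the time (+10%): $248760 × 1.1 = $273636.
$273636 is within the $775000 maximum.

$273636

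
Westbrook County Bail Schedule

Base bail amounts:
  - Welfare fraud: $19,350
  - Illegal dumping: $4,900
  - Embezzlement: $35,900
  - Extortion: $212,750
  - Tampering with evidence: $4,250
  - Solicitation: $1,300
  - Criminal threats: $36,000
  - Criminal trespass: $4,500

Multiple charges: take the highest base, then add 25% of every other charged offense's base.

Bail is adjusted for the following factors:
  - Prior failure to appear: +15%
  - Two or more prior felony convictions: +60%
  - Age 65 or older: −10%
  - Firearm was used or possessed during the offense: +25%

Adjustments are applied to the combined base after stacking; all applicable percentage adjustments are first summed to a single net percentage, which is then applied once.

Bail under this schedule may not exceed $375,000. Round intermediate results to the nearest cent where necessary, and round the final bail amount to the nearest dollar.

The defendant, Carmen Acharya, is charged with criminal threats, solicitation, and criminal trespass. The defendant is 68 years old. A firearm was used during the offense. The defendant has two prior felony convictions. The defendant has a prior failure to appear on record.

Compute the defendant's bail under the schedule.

$71,155

Base amounts from the schedule: criminal threats $36,000; solicitation $1,300; criminal trespass $4,500.
Stacking rule: highest base plus 25% of each additional charge. Highest is criminal threats at $36,000. Additional: $1,300 × 25% = $325; $4,500 × 25% = $1,125. Combined base = $36,000 + $1,450 = $37,450.
Net percentage adjustment: +15% +60% −10% +25% = +90%. $37,450 × 1.9 = $71,155.
$71,155 is within the $375,000 maximum.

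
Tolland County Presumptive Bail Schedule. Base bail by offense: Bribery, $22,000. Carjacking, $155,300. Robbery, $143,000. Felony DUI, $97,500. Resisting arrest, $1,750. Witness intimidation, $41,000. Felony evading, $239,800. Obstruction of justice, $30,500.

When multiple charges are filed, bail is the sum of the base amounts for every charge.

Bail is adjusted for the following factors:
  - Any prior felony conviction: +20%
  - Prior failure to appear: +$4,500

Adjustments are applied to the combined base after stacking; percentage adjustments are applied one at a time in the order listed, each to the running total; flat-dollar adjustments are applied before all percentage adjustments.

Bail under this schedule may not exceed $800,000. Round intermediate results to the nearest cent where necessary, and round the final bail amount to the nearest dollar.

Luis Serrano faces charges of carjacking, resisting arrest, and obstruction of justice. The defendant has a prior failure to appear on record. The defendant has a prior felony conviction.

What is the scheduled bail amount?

Base amounts from the schedule: carjacking $155,300; resisting arrest $1,750; obstruction of justice $30,500.
Stacking rule: sum of all bases. $155,300 + $1,750 + $30,500 = $187,550.
Prior failure to appear (+$4,500 flat): $187,550 + $4,500 = $192,050.
Any prior felony conviction (+20%): $192,050 × 1.2 = $230,460.
$230,460 is within the $800,000 maximum.

$230,460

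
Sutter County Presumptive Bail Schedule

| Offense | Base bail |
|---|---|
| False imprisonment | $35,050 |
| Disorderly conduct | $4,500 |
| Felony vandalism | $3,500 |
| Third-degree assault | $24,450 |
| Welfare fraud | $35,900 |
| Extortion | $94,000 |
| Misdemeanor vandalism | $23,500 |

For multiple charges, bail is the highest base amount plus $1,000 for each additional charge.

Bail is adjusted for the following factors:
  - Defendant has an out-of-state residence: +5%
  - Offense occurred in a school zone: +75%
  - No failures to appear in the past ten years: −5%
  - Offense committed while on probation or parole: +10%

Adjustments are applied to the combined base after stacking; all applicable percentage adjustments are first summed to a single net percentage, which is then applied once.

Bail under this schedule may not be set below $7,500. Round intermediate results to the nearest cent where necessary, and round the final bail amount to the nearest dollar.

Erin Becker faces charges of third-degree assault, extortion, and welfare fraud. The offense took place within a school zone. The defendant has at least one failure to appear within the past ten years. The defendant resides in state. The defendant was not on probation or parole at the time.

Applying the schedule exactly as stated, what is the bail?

Base amounts from the schedule: third-degree assault $24,450; extortion $94,000; welfare fraud $35,900.
Stacking rule: highest base plus $1,000 per additional charge. Highest is extortion at $94,000; 2 additional charges → +$2,000. Combined base = $96,000.
Offense occurred in a school zone (+75%): $96,000 × 1.75 = $168,000.
$168,000 is at or above the $7,500 minimum.

$168,000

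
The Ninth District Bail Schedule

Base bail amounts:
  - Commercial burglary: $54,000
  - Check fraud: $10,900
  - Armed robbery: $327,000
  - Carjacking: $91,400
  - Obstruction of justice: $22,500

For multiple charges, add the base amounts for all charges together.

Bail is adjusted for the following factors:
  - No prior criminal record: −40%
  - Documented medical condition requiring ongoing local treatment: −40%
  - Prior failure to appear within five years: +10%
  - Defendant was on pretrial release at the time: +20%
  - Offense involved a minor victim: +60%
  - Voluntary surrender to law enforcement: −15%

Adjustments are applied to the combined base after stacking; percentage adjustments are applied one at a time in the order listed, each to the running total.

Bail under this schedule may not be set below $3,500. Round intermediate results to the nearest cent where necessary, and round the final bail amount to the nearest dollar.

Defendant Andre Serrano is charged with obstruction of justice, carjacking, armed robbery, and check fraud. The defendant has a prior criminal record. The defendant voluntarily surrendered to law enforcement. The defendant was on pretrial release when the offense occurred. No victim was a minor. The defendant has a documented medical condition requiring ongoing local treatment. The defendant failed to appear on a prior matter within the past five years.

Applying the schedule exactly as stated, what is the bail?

$304,152

Base amounts from the schedule: obstruction of justice $22,500; carjacking $91,400; armed robbery $327,000; check fraud $10,900.
Stacking rule: sum of all bases. $22,500 + $91,400 + $327,000 + $10,900 = $451,800.
Documented medical condition requiring ongoing local treatment (−40%): $451,800 × 0.6 = $271,080.
Prior failure to appear within five years (+10%): $271,080 × 1.1 = $298,188.
Defendant was on pretrial release at the time (+20%): $298,188 × 1.2 = $357,825.60.
Voluntary surrender to law enforcement (−15%): $357,825.60 × 0.85 = $304,151.76.
$304,151.76 is at or above the $3,500 minimum.
Rounded to the nearest dollar: $304,152.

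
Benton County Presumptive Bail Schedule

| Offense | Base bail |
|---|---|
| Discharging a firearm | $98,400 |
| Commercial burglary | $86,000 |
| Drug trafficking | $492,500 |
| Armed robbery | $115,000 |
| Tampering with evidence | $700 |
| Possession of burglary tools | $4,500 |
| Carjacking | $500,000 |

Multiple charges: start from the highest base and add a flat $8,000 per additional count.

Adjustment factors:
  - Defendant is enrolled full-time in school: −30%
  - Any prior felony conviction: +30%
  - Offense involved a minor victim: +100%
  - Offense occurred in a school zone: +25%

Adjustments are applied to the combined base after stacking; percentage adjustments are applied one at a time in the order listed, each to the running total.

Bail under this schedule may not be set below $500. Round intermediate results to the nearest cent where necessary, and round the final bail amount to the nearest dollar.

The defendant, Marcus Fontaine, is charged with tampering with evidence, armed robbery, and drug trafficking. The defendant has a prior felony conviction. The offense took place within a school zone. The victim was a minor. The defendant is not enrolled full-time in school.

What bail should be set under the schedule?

$1,652,625

Base amounts from the schedule: tampering with evidence $700; armed robbery $115,000; drug trafficking $492,500.
Stacking rule: highest base plus $8,000 per additional charge. Highest is drug trafficking at $492,500; 2 additional charges → +$16,000. Combined base = $508,500.
Any prior felony conviction (+30%): $508,500 × 1.3 = $661,050.
Offense involved a minor victim (+100%): $661,050 × 2 = $1,322,100.
Offense occurred in a school zone (+25%): $1,322,100 × 1.25 = $1,652,625.
$1,652,625 is at or above the $500 minimum.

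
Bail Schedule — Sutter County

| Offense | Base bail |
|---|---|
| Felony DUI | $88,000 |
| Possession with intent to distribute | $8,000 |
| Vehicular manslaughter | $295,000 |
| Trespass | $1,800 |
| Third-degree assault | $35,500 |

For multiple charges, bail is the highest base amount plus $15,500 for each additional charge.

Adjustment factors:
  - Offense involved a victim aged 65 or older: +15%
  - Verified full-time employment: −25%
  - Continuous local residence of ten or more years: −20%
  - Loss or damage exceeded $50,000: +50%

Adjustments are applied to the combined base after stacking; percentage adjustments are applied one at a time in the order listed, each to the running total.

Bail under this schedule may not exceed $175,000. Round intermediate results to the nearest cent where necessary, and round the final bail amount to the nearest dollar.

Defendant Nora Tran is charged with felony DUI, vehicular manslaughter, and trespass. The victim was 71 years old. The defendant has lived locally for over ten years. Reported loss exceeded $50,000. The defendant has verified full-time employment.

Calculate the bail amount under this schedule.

Base amounts from the schedule: felony DUI $88,000; vehicular manslaughter $295,000; trespass $1,800.
Stacking rule: highest base plus $15,500 per additional charge. Highest is vehicular manslaughter at $295,000; 2 additional charges → +$31,000. Combined base = $326,000.
Offense involved a victim aged 65 or older (+15%): $326,000 × 1.15 = $374,900.
Verified full-time employment (−25%): $374,900 × 0.75 = $281,175.
Continuous local residence of ten or more years (−20%): $281,175 × 0.8 = $224,940.
Loss or damage exceeded $50,000 (+50%): $224,940 × 1.5 = $337,410.
Result $337,410 exceeds the maximum of $175,000; bail is capped at $175,000.

$175,000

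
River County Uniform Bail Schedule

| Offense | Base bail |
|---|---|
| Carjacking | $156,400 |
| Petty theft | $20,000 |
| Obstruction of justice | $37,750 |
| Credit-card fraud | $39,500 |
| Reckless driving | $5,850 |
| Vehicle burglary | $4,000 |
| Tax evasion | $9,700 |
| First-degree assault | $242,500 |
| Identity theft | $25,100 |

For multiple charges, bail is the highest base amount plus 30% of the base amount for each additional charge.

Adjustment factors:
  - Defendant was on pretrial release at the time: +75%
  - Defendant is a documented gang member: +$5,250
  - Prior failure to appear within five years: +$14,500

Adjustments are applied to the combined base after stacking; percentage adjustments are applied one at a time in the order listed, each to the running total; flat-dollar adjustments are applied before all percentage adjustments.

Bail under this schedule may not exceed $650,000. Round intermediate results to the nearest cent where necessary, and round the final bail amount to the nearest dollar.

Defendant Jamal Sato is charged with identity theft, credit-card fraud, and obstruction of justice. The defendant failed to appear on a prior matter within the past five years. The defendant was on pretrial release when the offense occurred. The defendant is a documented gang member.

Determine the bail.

Base amounts from the schedule: identity theft $25,100; credit-card fraud $39,500; obstruction of justice $37,750.
Stacking rule: highest base plus 30% of each additional charge. Highest is credit-card fraud at $39,500. Additional: $25,100 × 30% = $7,530; $37,750 × 30% = $11,325. Combined base = $39,500 + $18,855 = $58,355.
Defendant is a documented gang member (+$5,250 flat): $58,355 + $5,250 = $63,605.
Prior failure to appear within five years (+$14,500 flat): $63,605 + $14,500 = $78,105.
Defendant was on pretrial release at the time (+75%): $78,105 × 1.75 = $136,683.75.
$136,683.75 is within the $650,000 maximum.
Rounded to the nearest dollar: $136,684.

$136,684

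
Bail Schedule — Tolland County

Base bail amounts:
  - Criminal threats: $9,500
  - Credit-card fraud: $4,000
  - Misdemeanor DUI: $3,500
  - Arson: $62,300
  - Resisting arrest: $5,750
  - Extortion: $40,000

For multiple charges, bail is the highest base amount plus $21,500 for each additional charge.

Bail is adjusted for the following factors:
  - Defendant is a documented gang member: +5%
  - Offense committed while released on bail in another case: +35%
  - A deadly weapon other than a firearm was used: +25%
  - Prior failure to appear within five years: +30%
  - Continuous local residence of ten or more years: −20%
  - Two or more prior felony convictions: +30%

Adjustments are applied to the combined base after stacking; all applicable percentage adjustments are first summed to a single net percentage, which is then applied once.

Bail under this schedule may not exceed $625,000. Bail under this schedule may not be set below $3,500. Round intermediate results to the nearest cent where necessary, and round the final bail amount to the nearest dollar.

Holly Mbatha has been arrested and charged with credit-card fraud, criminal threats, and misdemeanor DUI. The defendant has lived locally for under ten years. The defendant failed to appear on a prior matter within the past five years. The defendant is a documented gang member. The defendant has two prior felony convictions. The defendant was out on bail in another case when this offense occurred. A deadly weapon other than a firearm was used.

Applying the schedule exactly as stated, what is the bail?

Base amounts from the schedule: credit-card fraud $4,000; criminal threats $9,500; misdemeanor DUI $3,500.
Stacking rule: highest base plus $21,500 per additional charge. Highest is criminal threats at $9,500; 2 additional charges → +$43,000. Combined base = $52,500.
Net percentage adjustment: +5% +35% +25% +30% +30% = +125%. $52,500 × 2.25 = $118,125.
$118,125 is within the $625,000 maximum.
$118,125 is at or above the $3,500 minimum.

$118,125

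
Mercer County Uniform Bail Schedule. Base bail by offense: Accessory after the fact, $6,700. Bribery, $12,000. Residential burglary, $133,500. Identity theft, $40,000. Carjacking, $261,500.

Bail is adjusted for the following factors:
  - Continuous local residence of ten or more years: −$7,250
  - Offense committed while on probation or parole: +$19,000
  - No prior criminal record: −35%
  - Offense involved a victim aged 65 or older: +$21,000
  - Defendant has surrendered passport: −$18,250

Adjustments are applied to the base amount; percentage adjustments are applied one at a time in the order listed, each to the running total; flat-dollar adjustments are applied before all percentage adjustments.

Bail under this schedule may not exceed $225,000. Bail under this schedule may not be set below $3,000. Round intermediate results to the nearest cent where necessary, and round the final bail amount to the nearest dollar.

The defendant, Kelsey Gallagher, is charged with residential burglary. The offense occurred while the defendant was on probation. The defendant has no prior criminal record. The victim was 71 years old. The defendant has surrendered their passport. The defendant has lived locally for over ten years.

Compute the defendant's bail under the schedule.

Base amounts from the schedule: residential burglary $133,500.
Single charge. Combined base = $133,500.
Continuous local residence of ten or more years (−$7,250 flat): $133,500 − $7,250 = $126,250.
Offense committed while on probation or parole (+$19,000 flat): $126,250 + $19,000 = $145,250.
Offense involved a victim aged 65 or older (+$21,000 flat): $145,250 + $21,000 = $166,250.
Defendant has surrendered passport (−$18,250 flat): $166,250 − $18,250 = $148,000.
No prior criminal record (−35%): $148,000 × 0.65 = $96,200.
$96,200 is within the $225,000 maximum.
$96,200 is at or above the $3,000 minimum.

$96,200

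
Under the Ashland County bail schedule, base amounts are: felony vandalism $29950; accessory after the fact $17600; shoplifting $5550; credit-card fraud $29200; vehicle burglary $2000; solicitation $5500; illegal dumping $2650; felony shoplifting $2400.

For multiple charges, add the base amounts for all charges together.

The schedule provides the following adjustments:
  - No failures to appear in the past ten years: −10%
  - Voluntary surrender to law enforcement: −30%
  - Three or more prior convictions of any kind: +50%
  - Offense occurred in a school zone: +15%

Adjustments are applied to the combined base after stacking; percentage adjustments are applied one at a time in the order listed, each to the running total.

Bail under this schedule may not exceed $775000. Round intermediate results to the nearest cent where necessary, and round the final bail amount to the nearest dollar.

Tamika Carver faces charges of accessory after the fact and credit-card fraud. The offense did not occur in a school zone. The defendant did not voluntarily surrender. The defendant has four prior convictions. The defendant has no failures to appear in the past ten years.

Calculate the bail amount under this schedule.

$63180

Base amounts from the schedule: accessory after the fact $17600; credit-card fraud $29200.
Stacking rule: sum of all bases. $17600 + $29200 = $46800.
No failures to appear in the past ten years (−10%): $46800 × 0.9 = $42120.
Three or more prior convictions of any kind (+50%): $42120 × 1.5 = $63180.
$63180 is within the $775000 maximum.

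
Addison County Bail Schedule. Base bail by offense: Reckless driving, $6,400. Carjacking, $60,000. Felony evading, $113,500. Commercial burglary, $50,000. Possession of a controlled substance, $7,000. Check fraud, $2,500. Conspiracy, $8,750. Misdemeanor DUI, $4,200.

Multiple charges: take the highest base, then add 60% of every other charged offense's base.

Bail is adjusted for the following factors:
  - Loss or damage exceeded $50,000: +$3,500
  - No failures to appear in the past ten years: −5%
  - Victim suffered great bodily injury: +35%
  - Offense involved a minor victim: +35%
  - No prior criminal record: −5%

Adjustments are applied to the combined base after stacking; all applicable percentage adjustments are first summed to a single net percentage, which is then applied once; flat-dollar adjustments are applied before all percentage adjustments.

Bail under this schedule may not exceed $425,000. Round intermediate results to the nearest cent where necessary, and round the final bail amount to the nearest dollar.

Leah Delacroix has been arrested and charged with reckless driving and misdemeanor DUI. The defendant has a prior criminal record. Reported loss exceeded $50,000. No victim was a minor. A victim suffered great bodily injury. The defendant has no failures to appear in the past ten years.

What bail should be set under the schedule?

Base amounts from the schedule: reckless driving $6,400; misdemeanor DUI $4,200.
Stacking rule: highest base plus 60% of each additional charge. Highest is reckless driving at $6,400. Additional: $4,200 × 60% = $2,520. Combined base = $6,400 + $2,520 = $8,920.
Loss or damage exceeded $50,000 (+$3,500 flat): $8,920 + $3,500 = $12,420.
Net percentage adjustment: −5% +35% = +30%. $12,420 × 1.3 = $16,146.
$16,146 is within the $425,000 maximum.

$16,146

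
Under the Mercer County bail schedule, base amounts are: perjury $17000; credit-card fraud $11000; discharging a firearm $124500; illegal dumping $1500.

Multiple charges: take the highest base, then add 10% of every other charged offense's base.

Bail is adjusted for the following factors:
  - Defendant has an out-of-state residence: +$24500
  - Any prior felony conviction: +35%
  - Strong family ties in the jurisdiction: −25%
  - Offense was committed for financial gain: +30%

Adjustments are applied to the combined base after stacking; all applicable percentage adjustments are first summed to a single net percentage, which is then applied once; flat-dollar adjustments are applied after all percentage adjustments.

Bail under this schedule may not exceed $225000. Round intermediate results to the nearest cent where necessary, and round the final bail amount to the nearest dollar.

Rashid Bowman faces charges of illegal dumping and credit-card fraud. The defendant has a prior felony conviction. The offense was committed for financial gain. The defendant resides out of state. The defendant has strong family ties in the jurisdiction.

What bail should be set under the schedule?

$40110

Base amounts from the schedule: illegal dumping $1500; credit-card fraud $11000.
Stacking rule: highest base plus 10% of each additional charge. Highest is credit-card fraud at $11000. Additional: $1500 × 10% = $150. Combined base = $11000 + $150 = $11150.
Net percentage adjustment: +35% −25% +30% = +40%. $11150 × 1.4 = $15610.
Defendant has an out-of-state residence (+$24500 flat): $15610 + $24500 = $40110.
$40110 is within the $225000 maximum.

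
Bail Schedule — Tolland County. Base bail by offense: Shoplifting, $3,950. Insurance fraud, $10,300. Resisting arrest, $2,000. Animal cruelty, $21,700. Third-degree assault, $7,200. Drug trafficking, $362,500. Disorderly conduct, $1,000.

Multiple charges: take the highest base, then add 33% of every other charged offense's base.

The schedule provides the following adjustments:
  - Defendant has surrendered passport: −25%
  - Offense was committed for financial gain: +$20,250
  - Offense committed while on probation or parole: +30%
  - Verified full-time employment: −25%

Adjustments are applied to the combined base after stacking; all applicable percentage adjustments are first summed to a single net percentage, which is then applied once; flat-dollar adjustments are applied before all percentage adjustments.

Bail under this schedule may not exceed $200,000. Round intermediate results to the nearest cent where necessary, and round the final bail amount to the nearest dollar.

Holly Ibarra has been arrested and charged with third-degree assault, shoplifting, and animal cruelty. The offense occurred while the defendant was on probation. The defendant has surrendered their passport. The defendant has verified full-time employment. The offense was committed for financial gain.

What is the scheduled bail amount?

$36,504

Base amounts from the schedule: third-degree assault $7,200; shoplifting $3,950; animal cruelty $21,700.
Stacking rule: highest base plus 33% of each additional charge. Highest is animal cruelty at $21,700. Additional: $7,200 × 33% = $2,376; $3,950 × 33% = $1,303.50. Combined base = $21,700 + $3,679.50 = $25,379.50.
Offense was committed for financial gain (+$20,250 flat): $25,379.50 + $20,250 = $45,629.50.
Net percentage adjustment: −25% +30% −25% = −20%. $45,629.50 × 0.8 = $36,503.60.
$36,503.60 is within the $200,000 maximum.
Rounded to the nearest dollar: $36,504.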